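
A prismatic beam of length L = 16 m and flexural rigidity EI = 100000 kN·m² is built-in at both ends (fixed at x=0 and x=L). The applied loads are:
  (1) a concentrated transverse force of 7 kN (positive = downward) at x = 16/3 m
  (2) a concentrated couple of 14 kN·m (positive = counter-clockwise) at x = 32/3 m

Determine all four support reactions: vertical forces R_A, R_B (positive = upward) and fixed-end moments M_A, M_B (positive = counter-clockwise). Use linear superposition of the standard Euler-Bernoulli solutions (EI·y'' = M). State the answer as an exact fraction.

R_A = 343/54 kN, M_A = 574/27 kN·m, R_B = 35/54 kN, M_B = -224/27 kN·m

Load 1 — point force P=7 kN at a=16/3 m (b=L-a=32/3):
  R_A = Pb²(3a+b)/L³ = 7·(32/3)²·(3·(16/3)+(32/3))/16³ = 140/27 kN
  M_A = Pab²/L² = 7·(16/3)·(32/3)²/16² = 448/27 kN·m
  R_B = Pa²(a+3b)/L³ = 7·(16/3)²·((16/3)+3·(32/3))/16³ = 49/27 kN
  M_B = -Pa²b/L² = -7·(16/3)²·(32/3)/16² = -224/27 kN·m
Load 2 — applied couple M₀=14 kN·m at a=32/3 m (b=L-a=16/3):
  R_A = 6M₀ab/L³ = 6·14·(32/3)·(16/3)/16³ = 7/6 kN
  M_A = M₀b(2a-b)/L² = 14·(16/3)·(2·(32/3)-(16/3))/16² = 14/3 kN·m
  R_B = -6M₀ab/L³ = -6·14·(32/3)·(16/3)/16³ = -7/6 kN
  M_B = M₀a(2b-a)/L² = 14·(32/3)·(2·(16/3)-(32/3))/16² = 0 kN·m
Superposition: R_A = 343/54 kN, M_A = 574/27 kN·m, R_B = 35/54 kN, M_B = -224/27 kN·m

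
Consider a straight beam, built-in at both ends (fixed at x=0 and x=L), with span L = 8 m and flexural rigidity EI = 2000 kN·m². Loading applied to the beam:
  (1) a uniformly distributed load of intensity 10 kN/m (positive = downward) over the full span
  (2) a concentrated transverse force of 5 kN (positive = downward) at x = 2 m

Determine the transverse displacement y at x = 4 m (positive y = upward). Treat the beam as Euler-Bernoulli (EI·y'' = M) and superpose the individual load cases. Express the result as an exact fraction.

y(4) = -17/300 m

Load 1 — uniform load w=10 kN/m over full span:
  y_1 = -wx²(L-x)²/(24EI) = -10·4²·(8-4)²/(24·2000) = -4/75 m
Load 2 — point force P=5 kN at a=2 m (b=L-a=6):
  y_2 = -Pa²(L-x)²(3bL-(3b+a)(L-x))/(6L³EI)  [x>a] = -5·2²·(8-4)²·(3·6·8-(3·6+2)·(8-4))/(6·8³·2000) = -1/300 m
Superposition: y = Σ y_i = -17/300 m ≈ -0.056667 m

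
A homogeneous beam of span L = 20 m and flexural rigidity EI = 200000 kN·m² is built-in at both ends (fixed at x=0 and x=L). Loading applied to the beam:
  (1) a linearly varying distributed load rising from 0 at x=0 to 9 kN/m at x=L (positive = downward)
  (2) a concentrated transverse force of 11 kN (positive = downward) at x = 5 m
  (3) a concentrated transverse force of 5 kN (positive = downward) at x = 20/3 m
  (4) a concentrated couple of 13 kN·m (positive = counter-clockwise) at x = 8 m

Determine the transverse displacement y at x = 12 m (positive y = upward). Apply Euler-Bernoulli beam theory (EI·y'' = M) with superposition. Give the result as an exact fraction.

y(12) = -10396477/1012500000 m

Load 1 — triangular load w₀=9 kN/m (0→w₀ over full span):
  y_1 = -w₀x²(L-x)²(x+2L)/(120LEI) = -9·12²·(20-12)²·(12+2·20)/(120·20·200000) = -702/78125 m
Load 2 — point force P=11 kN at a=5 m (b=L-a=15):
  y_2 = -Pa²(L-x)²(3bL-(3b+a)(L-x))/(6L³EI)  [x>a] = -11·5²·(20-12)²·(3·15·20-(3·15+5)·(20-12))/(6·20³·200000) = -11/12000 m
Load 3 — point force P=5 kN at a=20/3 m (b=L-a=40/3):
  y_3 = -Pa²(L-x)²(3bL-(3b+a)(L-x))/(6L³EI)  [x>a] = -5·(20/3)²·(20-12)²·(3·(40/3)·20-(3·(40/3)+(20/3))·(20-12))/(6·20³·200000) = -32/50625 m
Load 4 — applied couple M₀=13 kN·m at a=8 m (b=L-a=12):
  y_4 = (R_Ax³/6 - M_Ax²/2 - M₀(x-a)²/2)/EI  [x>a] with R_A=117/125, M_A=39/25 = ((117/125)·12³/6 - (39/25)·12²/2 - 13·(12-8)²/2)/200000 = 104/390625 m
Superposition: y = Σ y_i = -10396477/1012500000 m ≈ -0.010268 m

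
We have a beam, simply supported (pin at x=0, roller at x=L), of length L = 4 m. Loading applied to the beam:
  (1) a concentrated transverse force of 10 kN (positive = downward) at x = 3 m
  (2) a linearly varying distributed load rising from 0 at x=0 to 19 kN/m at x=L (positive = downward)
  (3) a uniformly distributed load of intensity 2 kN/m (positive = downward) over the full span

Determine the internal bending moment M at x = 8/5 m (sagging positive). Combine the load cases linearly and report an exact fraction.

Load 1 — point force P=10 kN at a=3 m (b=L-a=1):
  M_1 = Pbx/L  [x≤a] = 10·1·(8/5)/4 = 4 kN·m
Load 2 — triangular load w₀=19 kN/m (0→w₀ over full span):
  M_2 = w₀Lx/6 - w₀x³/(6L) = 19·4·(8/5)/6 - 19·(8/5)³/(6·4) = 2128/125 kN·m
Load 3 — uniform load w=2 kN/m over full span:
  M_3 = wx(L-x)/2 = 2·(8/5)·(4-(8/5))/2 = 96/25 kN·m
Superposition: M = Σ M_i = 3108/125 kN·m ≈ 24.864000 kN·m

M(8/5) = 3108/125 kN·m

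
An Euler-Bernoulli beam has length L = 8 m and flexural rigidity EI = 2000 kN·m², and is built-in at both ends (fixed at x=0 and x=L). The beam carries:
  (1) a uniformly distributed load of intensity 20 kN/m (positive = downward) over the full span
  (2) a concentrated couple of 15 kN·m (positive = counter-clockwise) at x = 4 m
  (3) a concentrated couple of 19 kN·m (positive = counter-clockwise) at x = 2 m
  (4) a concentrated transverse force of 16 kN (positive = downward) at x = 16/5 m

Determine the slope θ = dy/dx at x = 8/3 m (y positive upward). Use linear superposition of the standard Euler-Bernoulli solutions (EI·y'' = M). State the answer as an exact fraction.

Load 1 — uniform load w=20 kN/m over full span:
  θ_1 = -wx(L-x)(L-2x)/(12EI) = -20·(8/3)·(8-(8/3))·(8-2·(8/3))/(12·2000) = -64/2025 rad
Load 2 — applied couple M₀=15 kN·m at a=4 m (b=L-a=4):
  θ_2 = (R_Ax²/2 - M_Ax)/EI  [x≤a] with R_A=45/16, M_A=15/4 = ((45/16)·(8/3)²/2 - (15/4)·(8/3))/2000 = 0 rad
Load 3 — applied couple M₀=19 kN·m at a=2 m (b=L-a=6):
  θ_3 = (R_Ax²/2 - M_Ax - M₀(x-a))/EI  [x>a] with R_A=171/64, M_A=-57/16 = ((171/64)·(8/3)²/2 - (-57/16)·(8/3) - 19·((8/3)-2))/2000 = 19/6000 rad
Load 4 — point force P=16 kN at a=16/5 m (b=L-a=24/5):
  θ_4 = -Pb²x(2aL-(3a+b)x)/(2L³EI)  [x≤a] = -16·(24/5)²·(8/3)·(2·(16/5)·8-(3·(16/5)+(24/5))·(8/3))/(2·8³·2000) = -96/15625 rad
Superposition: θ = Σ θ_i = -700291/20250000 rad ≈ -0.034582 rad

θ(8/3) = -700291/20250000 rad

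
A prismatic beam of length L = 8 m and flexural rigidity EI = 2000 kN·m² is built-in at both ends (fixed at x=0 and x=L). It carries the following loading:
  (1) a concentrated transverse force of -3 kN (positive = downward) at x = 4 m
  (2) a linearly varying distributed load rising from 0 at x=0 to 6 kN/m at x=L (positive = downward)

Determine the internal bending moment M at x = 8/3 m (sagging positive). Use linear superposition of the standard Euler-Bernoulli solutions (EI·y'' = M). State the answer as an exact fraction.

M(8/3) = 409/135 kN·m

Load 1 — point force P=-3 kN at a=4 m (b=L-a=4):
  M_1 = Pb²(3a+b)x/L³ - Pab²/L²  [x≤a] = (-3)·4²·(3·4+4)·(8/3)/8³ - (-3)·4·4²/8² = -1 kN·m
Load 2 — triangular load w₀=6 kN/m (0→w₀ over full span):
  M_2 = 3w₀Lx/20 - w₀L²/30 - w₀x³/(6L) = 3·6·8·(8/3)/20 - 6·8²/30 - 6·(8/3)³/(6·8) = 544/135 kN·m
Superposition: M = Σ M_i = 409/135 kN·m ≈ 3.029630 kN·m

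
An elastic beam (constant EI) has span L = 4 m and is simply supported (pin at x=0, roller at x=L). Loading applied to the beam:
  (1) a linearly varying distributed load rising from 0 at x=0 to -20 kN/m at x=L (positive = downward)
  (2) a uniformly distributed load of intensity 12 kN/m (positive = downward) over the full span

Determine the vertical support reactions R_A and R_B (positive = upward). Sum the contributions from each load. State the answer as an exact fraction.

R_A = 32/3 kN, R_B = -8/3 kN

Load 1 — triangular load w₀=-20 kN/m (0→w₀ over full span):
  R_A = w₀L/6 = (-20)·4/6 = -40/3 kN
  R_B = w₀L/3 = (-20)·4/3 = -80/3 kN
Load 2 — uniform load w=12 kN/m over full span:
  R_A = wL/2 = 12·4/2 = 24 kN
  R_B = wL/2 = 12·4/2 = 24 kN
Superposition: R_A = 32/3 kN, R_B = -8/3 kN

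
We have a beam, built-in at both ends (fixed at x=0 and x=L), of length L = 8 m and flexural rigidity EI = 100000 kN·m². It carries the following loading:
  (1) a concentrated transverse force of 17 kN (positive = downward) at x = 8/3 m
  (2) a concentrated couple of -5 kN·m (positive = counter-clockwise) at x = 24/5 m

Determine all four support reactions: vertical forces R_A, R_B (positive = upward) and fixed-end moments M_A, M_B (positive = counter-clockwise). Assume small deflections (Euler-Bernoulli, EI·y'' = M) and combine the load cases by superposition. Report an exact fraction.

Load 1 — point force P=17 kN at a=8/3 m (b=L-a=16/3):
  R_A = Pb²(3a+b)/L³ = 17·(16/3)²·(3·(8/3)+(16/3))/8³ = 340/27 kN
  M_A = Pab²/L² = 17·(8/3)·(16/3)²/8² = 544/27 kN·m
  R_B = Pa²(a+3b)/L³ = 17·(8/3)²·((8/3)+3·(16/3))/8³ = 119/27 kN
  M_B = -Pa²b/L² = -17·(8/3)²·(16/3)/8² = -272/27 kN·m
Load 2 — applied couple M₀=-5 kN·m at a=24/5 m (b=L-a=16/5):
  R_A = 6M₀ab/L³ = 6·(-5)·(24/5)·(16/5)/8³ = -9/10 kN
  M_A = M₀b(2a-b)/L² = (-5)·(16/5)·(2·(24/5)-(16/5))/8² = -8/5 kN·m
  R_B = -6M₀ab/L³ = -6·(-5)·(24/5)·(16/5)/8³ = 9/10 kN
  M_B = M₀a(2b-a)/L² = (-5)·(24/5)·(2·(16/5)-(24/5))/8² = -3/5 kN·m
Superposition: R_A = 3157/270 kN, M_A = 2504/135 kN·m, R_B = 1433/270 kN, M_B = -1441/135 kN·m

R_A = 3157/270 kN, M_A = 2504/135 kN·m, R_B = 1433/270 kN, M_B = -1441/135 kN·m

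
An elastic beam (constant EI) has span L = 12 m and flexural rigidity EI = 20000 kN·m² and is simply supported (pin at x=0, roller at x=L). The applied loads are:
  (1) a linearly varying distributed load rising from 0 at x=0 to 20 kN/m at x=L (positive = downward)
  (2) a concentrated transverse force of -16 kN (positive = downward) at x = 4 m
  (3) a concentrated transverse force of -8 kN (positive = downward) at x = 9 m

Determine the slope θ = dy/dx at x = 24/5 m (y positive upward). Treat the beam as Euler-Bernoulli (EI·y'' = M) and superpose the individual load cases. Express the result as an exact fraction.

θ(24/5) = -226847/22500000 rad

Load 1 — triangular load w₀=20 kN/m (0→w₀ over full span):
  θ_1 = -w₀(7L⁴-30L²x²+15x⁴)/(360LEI) = -20·(7·12⁴-30·12²·(24/5)²+15·(24/5)⁴)/(360·12·20000) = -969/78125 rad
Load 2 — point force P=-16 kN at a=4 m (b=L-a=8):
  θ_2 = -Pa(2L²-6Lx+3x²+a²)/(6LEI)  [x>a] = -(-16)·4·(2·12²-6·12·(24/5)+3·(24/5)²+4²)/(6·12·20000) = 172/140625 rad
Load 3 — point force P=-8 kN at a=9 m (b=L-a=3):
  θ_3 = -Pb(L²-b²-3x²)/(6LEI)  [x≤a] = -(-8)·3·(12²-3²-3·(24/5)²)/(6·12·20000) = 549/500000 rad
Superposition: θ = Σ θ_i = -226847/22500000 rad ≈ -0.010082 rad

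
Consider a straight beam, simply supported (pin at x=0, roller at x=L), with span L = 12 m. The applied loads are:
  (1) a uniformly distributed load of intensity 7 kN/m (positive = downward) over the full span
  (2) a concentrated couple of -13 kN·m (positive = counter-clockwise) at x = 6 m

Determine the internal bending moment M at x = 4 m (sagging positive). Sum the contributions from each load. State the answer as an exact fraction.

Load 1 — uniform load w=7 kN/m over full span:
  M_1 = wx(L-x)/2 = 7·4·(12-4)/2 = 112 kN·m
Load 2 — applied couple M₀=-13 kN·m at a=6 m (b=L-a=6):
  M_2 = M₀x/L  [x≤a] = (-13)·4/12 = -13/3 kN·m
Superposition: M = Σ M_i = 323/3 kN·m ≈ 107.666667 kN·m

M(4) = 323/3 kN·m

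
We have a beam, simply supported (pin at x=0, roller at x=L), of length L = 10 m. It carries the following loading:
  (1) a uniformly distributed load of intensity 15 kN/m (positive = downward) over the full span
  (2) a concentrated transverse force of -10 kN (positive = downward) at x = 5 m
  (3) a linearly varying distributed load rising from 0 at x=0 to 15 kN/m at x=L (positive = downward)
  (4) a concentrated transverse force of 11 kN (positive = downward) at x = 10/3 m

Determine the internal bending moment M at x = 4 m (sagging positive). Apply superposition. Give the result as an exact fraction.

M(4) = 266 kN·m

Load 1 — uniform load w=15 kN/m over full span:
  M_1 = wx(L-x)/2 = 15·4·(10-4)/2 = 180 kN·m
Load 2 — point force P=-10 kN at a=5 m (b=L-a=5):
  M_2 = Pbx/L  [x≤a] = (-10)·5·4/10 = -20 kN·m
Load 3 — triangular load w₀=15 kN/m (0→w₀ over full span):
  M_3 = w₀Lx/6 - w₀x³/(6L) = 15·10·4/6 - 15·4³/(6·10) = 84 kN·m
Load 4 — point force P=11 kN at a=10/3 m (b=L-a=20/3):
  M_4 = Pa(L-x)/L  [x>a] = 11·(10/3)·(10-4)/10 = 22 kN·m
Superposition: M = Σ M_i = 266 kN·m ≈ 266.000000 kN·m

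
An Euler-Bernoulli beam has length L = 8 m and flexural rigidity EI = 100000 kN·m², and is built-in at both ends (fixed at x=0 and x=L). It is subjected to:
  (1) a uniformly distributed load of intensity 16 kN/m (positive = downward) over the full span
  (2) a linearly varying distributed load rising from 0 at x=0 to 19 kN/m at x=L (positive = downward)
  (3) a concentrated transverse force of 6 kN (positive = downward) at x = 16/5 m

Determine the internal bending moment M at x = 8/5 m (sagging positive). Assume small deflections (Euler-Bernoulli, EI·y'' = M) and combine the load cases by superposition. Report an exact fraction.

M(8/5) = -6112/625 kN·m

Load 1 — uniform load w=16 kN/m over full span:
  M_1 = wLx/2 - wL²/12 - wx²/2 = 16·8·(8/5)/2 - 16·8²/12 - 16·(8/5)²/2 = -256/75 kN·m
Load 2 — triangular load w₀=19 kN/m (0→w₀ over full span):
  M_2 = 3w₀Lx/20 - w₀L²/30 - w₀x³/(6L) = 3·19·8·(8/5)/20 - 19·8²/30 - 19·(8/5)³/(6·8) = -2128/375 kN·m
Load 3 — point force P=6 kN at a=16/5 m (b=L-a=24/5):
  M_3 = Pb²(3a+b)x/L³ - Pab²/L²  [x≤a] = 6·(24/5)²·(3·(16/5)+(24/5))·(8/5)/8³ - 6·(16/5)·(24/5)²/8² = -432/625 kN·m
Superposition: M = Σ M_i = -6112/625 kN·m ≈ -9.779200 kN·m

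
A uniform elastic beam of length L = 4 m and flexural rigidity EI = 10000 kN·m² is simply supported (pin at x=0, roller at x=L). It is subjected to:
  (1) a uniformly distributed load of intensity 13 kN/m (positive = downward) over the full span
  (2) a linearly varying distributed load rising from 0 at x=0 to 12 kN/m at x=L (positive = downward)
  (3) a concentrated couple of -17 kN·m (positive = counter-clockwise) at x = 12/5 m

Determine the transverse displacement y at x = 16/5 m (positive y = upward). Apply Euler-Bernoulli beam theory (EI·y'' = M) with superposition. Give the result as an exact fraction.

y(16/5) = -217577/58593750 m

Load 1 — uniform load w=13 kN/m over full span:
  y_1 = -wx(L³-2Lx²+x³)/(24EI) = -13·(16/5)·(4³-2·4·(16/5)²+(16/5)³)/(24·10000) = -3016/1171875 m
Load 2 — triangular load w₀=12 kN/m (0→w₀ over full span):
  y_2 = -w₀x(7L⁴-10L²x²+3x⁴)/(360LEI) = -12·(16/5)·(7·4⁴-10·4²·(16/5)²+3·(16/5)⁴)/(360·4·10000) = -12192/9765625 m
Load 3 — applied couple M₀=-17 kN·m at a=12/5 m (b=L-a=8/5):
  y_3 = (M₀x³/(6L)-M₀(x-a)²/2+C₁x)/EI  [x>a] with C₁=M₀(3b²-L²)/(6L)=442/75 = ((-17)·(16/5)³/(6·4)-(-17)·((16/5)-(12/5))²/2+(442/75)·(16/5))/10000 = 17/156250 m
Superposition: y = Σ y_i = -217577/58593750 m ≈ -0.003713 m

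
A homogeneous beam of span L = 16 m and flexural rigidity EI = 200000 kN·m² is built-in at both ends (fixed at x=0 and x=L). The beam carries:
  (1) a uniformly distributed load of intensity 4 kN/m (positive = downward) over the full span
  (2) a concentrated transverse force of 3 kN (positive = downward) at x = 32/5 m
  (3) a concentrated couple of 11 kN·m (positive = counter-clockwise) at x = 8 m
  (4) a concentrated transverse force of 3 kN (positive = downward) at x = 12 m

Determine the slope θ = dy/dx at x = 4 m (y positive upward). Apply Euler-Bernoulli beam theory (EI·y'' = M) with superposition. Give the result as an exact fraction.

Load 1 — uniform load w=4 kN/m over full span:
  θ_1 = -wx(L-x)(L-2x)/(12EI) = -4·4·(16-4)·(16-2·4)/(12·200000) = -2/3125 rad
Load 2 — point force P=3 kN at a=32/5 m (b=L-a=48/5):
  θ_2 = -Pb²x(2aL-(3a+b)x)/(2L³EI)  [x≤a] = -3·(48/5)²·4·(2·(32/5)·16-(3·(32/5)+(48/5))·4)/(2·16³·200000) = -189/3125000 rad
Load 3 — applied couple M₀=11 kN·m at a=8 m (b=L-a=8):
  θ_3 = (R_Ax²/2 - M_Ax)/EI  [x≤a] with R_A=33/32, M_A=11/4 = ((33/32)·4²/2 - (11/4)·4)/200000 = -11/800000 rad
Load 4 — point force P=3 kN at a=12 m (b=L-a=4):
  θ_4 = -Pb²x(2aL-(3a+b)x)/(2L³EI)  [x≤a] = -3·4²·4·(2·12·16-(3·12+4)·4)/(2·16³·200000) = -21/800000 rad
Superposition: θ = Σ θ_i = -1157/1562500 rad ≈ -0.000740 rad

θ(4) = -1157/1562500 rad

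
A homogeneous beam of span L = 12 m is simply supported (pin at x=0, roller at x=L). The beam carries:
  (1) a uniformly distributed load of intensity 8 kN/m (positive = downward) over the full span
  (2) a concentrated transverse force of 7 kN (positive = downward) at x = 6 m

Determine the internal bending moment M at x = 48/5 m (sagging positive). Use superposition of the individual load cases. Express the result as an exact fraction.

M(48/5) = 2514/25 kN·m

Load 1 — uniform load w=8 kN/m over full span:
  M_1 = wx(L-x)/2 = 8·(48/5)·(12-(48/5))/2 = 2304/25 kN·m
Load 2 — point force P=7 kN at a=6 m (b=L-a=6):
  M_2 = Pa(L-x)/L  [x>a] = 7·6·(12-(48/5))/12 = 42/5 kN·m
Superposition: M = Σ M_i = 2514/25 kN·m ≈ 100.560000 kN·m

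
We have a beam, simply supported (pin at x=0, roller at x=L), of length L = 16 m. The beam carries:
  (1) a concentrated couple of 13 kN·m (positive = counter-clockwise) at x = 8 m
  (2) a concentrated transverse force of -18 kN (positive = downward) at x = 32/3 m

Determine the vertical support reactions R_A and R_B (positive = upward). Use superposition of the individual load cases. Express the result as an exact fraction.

R_A = -83/16 kN, R_B = -205/16 kN

Load 1 — applied couple M₀=13 kN·m at a=8 m (b=L-a=8):
  R_A = M₀/L = 13/16 kN
  R_B = -M₀/L = -13/16 kN
Load 2 — point force P=-18 kN at a=32/3 m (b=L-a=16/3):
  R_A = Pb/L = (-18)·(16/3)/16 = -6 kN
  R_B = Pa/L = (-18)·(32/3)/16 = -12 kN
Superposition: R_A = -83/16 kN, R_B = -205/16 kN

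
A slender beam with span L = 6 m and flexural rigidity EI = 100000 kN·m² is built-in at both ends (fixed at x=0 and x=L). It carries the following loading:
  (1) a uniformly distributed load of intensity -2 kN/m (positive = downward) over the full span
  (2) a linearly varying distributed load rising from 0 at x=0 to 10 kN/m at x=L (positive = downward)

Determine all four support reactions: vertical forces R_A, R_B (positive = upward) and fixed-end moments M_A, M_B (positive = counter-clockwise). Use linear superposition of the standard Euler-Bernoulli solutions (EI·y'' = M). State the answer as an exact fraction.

R_A = 3 kN, M_A = 6 kN·m, R_B = 15 kN, M_B = -12 kN·m

Load 1 — uniform load w=-2 kN/m over full span:
  R_A = wL/2 = (-2)·6/2 = -6 kN
  M_A = wL²/12 = (-2)·6²/12 = -6 kN·m
  R_B = wL/2 = (-2)·6/2 = -6 kN
  M_B = -wL²/12 = -(-2)·6²/12 = 6 kN·m
Load 2 — triangular load w₀=10 kN/m (0→w₀ over full span):
  R_A = 3w₀L/20 = 3·10·6/20 = 9 kN
  M_A = w₀L²/30 = 10·6²/30 = 12 kN·m
  R_B = 7w₀L/20 = 7·10·6/20 = 21 kN
  M_B = -w₀L²/20 = -10·6²/20 = -18 kN·m
Superposition: R_A = 3 kN, M_A = 6 kN·m, R_B = 15 kN, M_B = -12 kN·m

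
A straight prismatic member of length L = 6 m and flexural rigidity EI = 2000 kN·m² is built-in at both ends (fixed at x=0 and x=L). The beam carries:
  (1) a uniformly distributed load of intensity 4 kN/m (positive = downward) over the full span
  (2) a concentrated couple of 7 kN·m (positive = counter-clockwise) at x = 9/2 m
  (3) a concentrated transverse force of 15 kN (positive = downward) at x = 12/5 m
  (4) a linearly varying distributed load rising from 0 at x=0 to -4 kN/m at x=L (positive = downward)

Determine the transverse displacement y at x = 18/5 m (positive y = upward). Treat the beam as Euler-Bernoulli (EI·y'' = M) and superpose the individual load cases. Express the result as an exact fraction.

y(18/5) = -2832381/250000000 m

Load 1 — uniform load w=4 kN/m over full span:
  y_1 = -wx²(L-x)²/(24EI) = -4·(18/5)²·(6-(18/5))²/(24·2000) = -486/78125 m
Load 2 — applied couple M₀=7 kN·m at a=9/2 m (b=L-a=3/2):
  y_2 = (R_Ax³/6 - M_Ax²/2)/EI  [x≤a] with R_A=21/16, M_A=35/16 = ((21/16)·(18/5)³/6 - (35/16)·(18/5)²/2)/2000 = -3969/2000000 m
Load 3 — point force P=15 kN at a=12/5 m (b=L-a=18/5):
  y_3 = -Pa²(L-x)²(3bL-(3b+a)(L-x))/(6L³EI)  [x>a] = -15·(12/5)²·(6-(18/5))²·(3·(18/5)·6-(3·(18/5)+(12/5))·(6-(18/5)))/(6·6³·2000) = -2484/390625 m
Load 4 — triangular load w₀=-4 kN/m (0→w₀ over full span):
  y_4 = -w₀x²(L-x)²(x+2L)/(120LEI) = -(-4)·(18/5)²·(6-(18/5))²·((18/5)+2·6)/(120·6·2000) = 6318/1953125 m
Superposition: y = Σ y_i = -2832381/250000000 m ≈ -0.011330 m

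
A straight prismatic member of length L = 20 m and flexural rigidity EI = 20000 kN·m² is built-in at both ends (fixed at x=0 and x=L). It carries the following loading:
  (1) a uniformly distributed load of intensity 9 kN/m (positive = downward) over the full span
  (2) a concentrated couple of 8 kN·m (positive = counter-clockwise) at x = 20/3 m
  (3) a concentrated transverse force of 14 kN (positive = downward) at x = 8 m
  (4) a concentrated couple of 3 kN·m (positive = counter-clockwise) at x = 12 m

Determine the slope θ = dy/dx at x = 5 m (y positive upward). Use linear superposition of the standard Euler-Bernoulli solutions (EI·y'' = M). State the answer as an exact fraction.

θ(5) = -2423/75000 rad

Load 1 — uniform load w=9 kN/m over full span:
  θ_1 = -wx(L-x)(L-2x)/(12EI) = -9·5·(20-5)·(20-2·5)/(12·20000) = -9/320 rad
Load 2 — applied couple M₀=8 kN·m at a=20/3 m (b=L-a=40/3):
  θ_2 = (R_Ax²/2 - M_Ax)/EI  [x≤a] with R_A=8/15, M_A=0 = ((8/15)·5²/2 - 0·5)/20000 = 1/3000 rad
Load 3 — point force P=14 kN at a=8 m (b=L-a=12):
  θ_3 = -Pb²x(2aL-(3a+b)x)/(2L³EI)  [x≤a] = -14·12²·5·(2·8·20-(3·8+12)·5)/(2·20³·20000) = -441/100000 rad
Load 4 — applied couple M₀=3 kN·m at a=12 m (b=L-a=8):
  θ_4 = (R_Ax²/2 - M_Ax)/EI  [x≤a] with R_A=27/125, M_A=24/25 = ((27/125)·5²/2 - (24/25)·5)/20000 = -21/200000 rad
Superposition: θ = Σ θ_i = -2423/75000 rad ≈ -0.032307 rad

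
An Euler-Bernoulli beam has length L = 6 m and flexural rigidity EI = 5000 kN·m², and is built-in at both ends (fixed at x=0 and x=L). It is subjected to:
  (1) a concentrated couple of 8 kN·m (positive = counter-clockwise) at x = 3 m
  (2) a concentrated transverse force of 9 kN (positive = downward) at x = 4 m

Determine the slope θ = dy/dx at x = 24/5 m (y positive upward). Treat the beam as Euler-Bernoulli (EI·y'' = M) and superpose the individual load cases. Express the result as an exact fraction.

θ(24/5) = 12/15625 rad

Load 1 — applied couple M₀=8 kN·m at a=3 m (b=L-a=3):
  θ_1 = (R_Ax²/2 - M_Ax - M₀(x-a))/EI  [x>a] with R_A=2, M_A=2 = (2·(24/5)²/2 - 2·(24/5) - 8·((24/5)-3))/5000 = -3/15625 rad
Load 2 — point force P=9 kN at a=4 m (b=L-a=2):
  θ_2 = Pa²(L-x)(2bL-(3b+a)(L-x))/(2L³EI)  [x>a] = 9·4²·(6-(24/5))·(2·2·6-(3·2+4)·(6-(24/5)))/(2·6³·5000) = 3/3125 rad
Superposition: θ = Σ θ_i = 12/15625 rad ≈ 0.000768 rad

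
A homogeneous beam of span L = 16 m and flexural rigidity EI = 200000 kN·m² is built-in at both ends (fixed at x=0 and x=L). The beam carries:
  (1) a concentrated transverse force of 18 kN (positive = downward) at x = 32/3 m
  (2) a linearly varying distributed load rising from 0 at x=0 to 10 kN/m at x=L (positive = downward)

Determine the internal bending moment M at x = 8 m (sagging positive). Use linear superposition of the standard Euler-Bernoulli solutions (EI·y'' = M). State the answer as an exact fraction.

M(8) = 208/3 kN·m

Load 1 — point force P=18 kN at a=32/3 m (b=L-a=16/3):
  M_1 = Pb²(3a+b)x/L³ - Pab²/L²  [x≤a] = 18·(16/3)²·(3·(32/3)+(16/3))·8/16³ - 18·(32/3)·(16/3)²/16² = 16 kN·m
Load 2 — triangular load w₀=10 kN/m (0→w₀ over full span):
  M_2 = 3w₀Lx/20 - w₀L²/30 - w₀x³/(6L) = 3·10·16·8/20 - 10·16²/30 - 10·8³/(6·16) = 160/3 kN·m
Superposition: M = Σ M_i = 208/3 kN·m ≈ 69.333333 kN·m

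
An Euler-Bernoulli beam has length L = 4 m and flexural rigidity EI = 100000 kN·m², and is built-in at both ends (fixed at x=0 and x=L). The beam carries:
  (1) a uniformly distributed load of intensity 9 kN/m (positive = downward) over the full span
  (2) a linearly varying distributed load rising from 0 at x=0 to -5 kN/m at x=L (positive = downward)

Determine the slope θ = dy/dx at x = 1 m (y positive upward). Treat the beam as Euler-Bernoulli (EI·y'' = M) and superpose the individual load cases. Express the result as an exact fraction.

Load 1 — uniform load w=9 kN/m over full span:
  θ_1 = -wx(L-x)(L-2x)/(12EI) = -9·1·(4-1)·(4-2·1)/(12·100000) = -9/200000 rad
Load 2 — triangular load w₀=-5 kN/m (0→w₀ over full span):
  θ_2 = -w₀(2x(L-x)(L-2x)(x+2L)+x²(L-x)²)/(120LEI) = -(-5)·(2·1·(4-1)·(4-2·1)·(1+2·4)+1²·(4-1)²)/(120·4·100000) = 39/3200000 rad
Superposition: θ = Σ θ_i = -21/640000 rad ≈ -0.000033 rad

θ(1) = -21/640000 rad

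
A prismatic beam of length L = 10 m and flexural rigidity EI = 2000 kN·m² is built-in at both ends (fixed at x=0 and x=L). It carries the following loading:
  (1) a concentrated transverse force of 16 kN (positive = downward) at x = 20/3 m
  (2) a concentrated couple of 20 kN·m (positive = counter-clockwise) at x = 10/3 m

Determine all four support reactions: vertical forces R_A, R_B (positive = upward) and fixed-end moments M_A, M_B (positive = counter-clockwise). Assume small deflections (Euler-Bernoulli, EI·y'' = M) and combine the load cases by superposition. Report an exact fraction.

R_A = 184/27 kN, M_A = 320/27 kN·m, R_B = 248/27 kN, M_B = -460/27 kN·m

Load 1 — point force P=16 kN at a=20/3 m (b=L-a=10/3):
  R_A = Pb²(3a+b)/L³ = 16·(10/3)²·(3·(20/3)+(10/3))/10³ = 112/27 kN
  M_A = Pab²/L² = 16·(20/3)·(10/3)²/10² = 320/27 kN·m
  R_B = Pa²(a+3b)/L³ = 16·(20/3)²·((20/3)+3·(10/3))/10³ = 320/27 kN
  M_B = -Pa²b/L² = -16·(20/3)²·(10/3)/10² = -640/27 kN·m
Load 2 — applied couple M₀=20 kN·m at a=10/3 m (b=L-a=20/3):
  R_A = 6M₀ab/L³ = 6·20·(10/3)·(20/3)/10³ = 8/3 kN
  M_A = M₀b(2a-b)/L² = 20·(20/3)·(2·(10/3)-(20/3))/10² = 0 kN·m
  R_B = -6M₀ab/L³ = -6·20·(10/3)·(20/3)/10³ = -8/3 kN
  M_B = M₀a(2b-a)/L² = 20·(10/3)·(2·(20/3)-(10/3))/10² = 20/3 kN·m
Superposition: R_A = 184/27 kN, M_A = 320/27 kN·m, R_B = 248/27 kN, M_B = -460/27 kN·m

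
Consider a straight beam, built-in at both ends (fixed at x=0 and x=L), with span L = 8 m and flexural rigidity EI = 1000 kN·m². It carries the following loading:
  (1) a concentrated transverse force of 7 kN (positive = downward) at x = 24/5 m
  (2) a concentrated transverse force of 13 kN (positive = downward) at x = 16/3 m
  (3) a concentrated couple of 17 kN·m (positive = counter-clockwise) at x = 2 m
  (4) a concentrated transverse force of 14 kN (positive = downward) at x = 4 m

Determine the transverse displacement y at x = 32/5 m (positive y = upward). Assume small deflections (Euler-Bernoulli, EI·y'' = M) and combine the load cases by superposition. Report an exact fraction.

y(32/5) = -17937913/632812500 m

Load 1 — point force P=7 kN at a=24/5 m (b=L-a=16/5):
  y_1 = -Pa²(L-x)²(3bL-(3b+a)(L-x))/(6L³EI)  [x>a] = -7·(24/5)²·(8-(32/5))²·(3·(16/5)·8-(3·(16/5)+(24/5))·(8-(32/5)))/(6·8³·1000) = -14112/1953125 m
Load 2 — point force P=13 kN at a=16/3 m (b=L-a=8/3):
  y_2 = -Pa²(L-x)²(3bL-(3b+a)(L-x))/(6L³EI)  [x>a] = -13·(16/3)²·(8-(32/5))²·(3·(8/3)·8-(3·(8/3)+(16/3))·(8-(32/5)))/(6·8³·1000) = -3328/253125 m
Load 3 — applied couple M₀=17 kN·m at a=2 m (b=L-a=6):
  y_3 = (R_Ax³/6 - M_Ax²/2 - M₀(x-a)²/2)/EI  [x>a] with R_A=153/64, M_A=-51/16 = ((153/64)·(32/5)³/6 - (-51/16)·(32/5)²/2 - 17·((32/5)-2)²/2)/1000 = 323/62500 m
Load 4 — point force P=14 kN at a=4 m (b=L-a=4):
  y_4 = -Pa²(L-x)²(3bL-(3b+a)(L-x))/(6L³EI)  [x>a] = -14·4²·(8-(32/5))²·(3·4·8-(3·4+4)·(8-(32/5)))/(6·8³·1000) = -616/46875 m
Superposition: y = Σ y_i = -17937913/632812500 m ≈ -0.028346 m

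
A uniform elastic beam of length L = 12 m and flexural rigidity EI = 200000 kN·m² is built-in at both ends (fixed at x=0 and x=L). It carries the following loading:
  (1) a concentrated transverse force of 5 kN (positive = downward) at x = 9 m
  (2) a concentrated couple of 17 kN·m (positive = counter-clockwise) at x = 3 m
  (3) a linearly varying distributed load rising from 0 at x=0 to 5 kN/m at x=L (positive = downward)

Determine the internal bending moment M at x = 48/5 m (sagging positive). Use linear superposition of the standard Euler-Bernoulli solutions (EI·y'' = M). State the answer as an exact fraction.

Load 1 — point force P=5 kN at a=9 m (b=L-a=3):
  M_1 = Pa²(a+3b)(L-x)/L³ - Pa²b/L²  [x>a] = 5·9²·(9+3·3)·(12-(48/5))/12³ - 5·9²·3/12² = 27/16 kN·m
Load 2 — applied couple M₀=17 kN·m at a=3 m (b=L-a=9):
  M_2 = R_Ax - M_A - M₀  [x>a] with R_A=51/32, M_A=-51/16 = (51/32)·(48/5) - (-51/16) - 17 = 119/80 kN·m
Load 3 — triangular load w₀=5 kN/m (0→w₀ over full span):
  M_3 = 3w₀Lx/20 - w₀L²/30 - w₀x³/(6L) = 3·5·12·(48/5)/20 - 5·12²/30 - 5·(48/5)³/(6·12) = 24/25 kN·m
Superposition: M = Σ M_i = 827/200 kN·m ≈ 4.135000 kN·m

M(48/5) = 827/200 kN·m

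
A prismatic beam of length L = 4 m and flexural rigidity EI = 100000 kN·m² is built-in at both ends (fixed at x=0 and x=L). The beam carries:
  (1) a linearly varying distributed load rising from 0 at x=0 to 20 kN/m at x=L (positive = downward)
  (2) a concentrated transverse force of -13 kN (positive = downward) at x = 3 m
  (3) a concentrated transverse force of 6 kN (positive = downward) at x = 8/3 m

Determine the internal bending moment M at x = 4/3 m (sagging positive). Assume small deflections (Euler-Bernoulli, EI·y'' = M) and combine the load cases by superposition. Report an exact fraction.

M(4/3) = 4385/1296 kN·m

Load 1 — triangular load w₀=20 kN/m (0→w₀ over full span):
  M_1 = 3w₀Lx/20 - w₀L²/30 - w₀x³/(6L) = 3·20·4·(4/3)/20 - 20·4²/30 - 20·(4/3)³/(6·4) = 272/81 kN·m
Load 2 — point force P=-13 kN at a=3 m (b=L-a=1):
  M_2 = Pb²(3a+b)x/L³ - Pab²/L²  [x≤a] = (-13)·1²·(3·3+1)·(4/3)/4³ - (-13)·3·1²/4² = -13/48 kN·m
Load 3 — point force P=6 kN at a=8/3 m (b=L-a=4/3):
  M_3 = Pb²(3a+b)x/L³ - Pab²/L²  [x≤a] = 6·(4/3)²·(3·(8/3)+(4/3))·(4/3)/4³ - 6·(8/3)·(4/3)²/4² = 8/27 kN·m
Superposition: M = Σ M_i = 4385/1296 kN·m ≈ 3.383488 kN·m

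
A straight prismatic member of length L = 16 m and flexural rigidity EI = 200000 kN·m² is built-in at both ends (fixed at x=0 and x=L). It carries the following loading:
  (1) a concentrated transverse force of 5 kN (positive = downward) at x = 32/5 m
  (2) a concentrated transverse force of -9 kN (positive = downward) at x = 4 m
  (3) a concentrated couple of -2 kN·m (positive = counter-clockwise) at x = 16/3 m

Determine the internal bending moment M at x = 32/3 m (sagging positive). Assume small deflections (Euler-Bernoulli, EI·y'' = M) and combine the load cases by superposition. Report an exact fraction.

Load 1 — point force P=5 kN at a=32/5 m (b=L-a=48/5):
  M_1 = Pa²(a+3b)(L-x)/L³ - Pa²b/L²  [x>a] = 5·(32/5)²·((32/5)+3·(48/5))·(16-(32/3))/16³ - 5·(32/5)²·(48/5)/16² = 128/75 kN·m
Load 2 — point force P=-9 kN at a=4 m (b=L-a=12):
  M_2 = Pa²(a+3b)(L-x)/L³ - Pa²b/L²  [x>a] = (-9)·4²·(4+3·12)·(16-(32/3))/16³ - (-9)·4²·12/16² = -3/4 kN·m
Load 3 — applied couple M₀=-2 kN·m at a=16/3 m (b=L-a=32/3):
  M_3 = R_Ax - M_A - M₀  [x>a] with R_A=-1/6, M_A=0 = (-1/6)·(32/3) - 0 - (-2) = 2/9 kN·m
Superposition: M = Σ M_i = 1061/900 kN·m ≈ 1.178889 kN·m

M(32/3) = 1061/900 kN·m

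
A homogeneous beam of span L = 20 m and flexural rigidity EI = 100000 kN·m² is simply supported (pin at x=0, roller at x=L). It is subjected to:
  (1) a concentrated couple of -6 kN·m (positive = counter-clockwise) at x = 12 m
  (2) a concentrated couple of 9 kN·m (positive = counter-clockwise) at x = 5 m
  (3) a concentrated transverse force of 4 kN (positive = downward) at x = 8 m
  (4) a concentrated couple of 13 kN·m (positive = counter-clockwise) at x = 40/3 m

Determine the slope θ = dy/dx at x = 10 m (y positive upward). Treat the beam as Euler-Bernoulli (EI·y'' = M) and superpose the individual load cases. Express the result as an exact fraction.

Load 1 — applied couple M₀=-6 kN·m at a=12 m (b=L-a=8):
  θ_1 = (M₀x²/(2L)+C₁)/EI  [x≤a] with C₁=M₀(3b²-L²)/(6L)=52/5 = ((-6)·10²/(2·20)+(52/5))/100000 = -23/500000 rad
Load 2 — applied couple M₀=9 kN·m at a=5 m (b=L-a=15):
  θ_2 = (M₀x²/(2L)-M₀(x-a)+C₁)/EI  [x>a] with C₁=M₀(3b²-L²)/(6L)=165/8 = (9·10²/(2·20)-9·(10-5)+(165/8))/100000 = -3/160000 rad
Load 3 — point force P=4 kN at a=8 m (b=L-a=12):
  θ_3 = -Pa(2L²-6Lx+3x²+a²)/(6LEI)  [x>a] = -4·8·(2·20²-6·20·10+3·10²+8²)/(6·20·100000) = 3/31250 rad
Load 4 — applied couple M₀=13 kN·m at a=40/3 m (b=L-a=20/3):
  θ_4 = (M₀x²/(2L)+C₁)/EI  [x≤a] with C₁=M₀(3b²-L²)/(6L)=-260/9 = (13·10²/(2·20)+(-260/9))/100000 = 13/360000 rad
Superposition: θ = Σ θ_i = 97/1440000 rad ≈ 0.000067 rad

θ(10) = 97/1440000 rad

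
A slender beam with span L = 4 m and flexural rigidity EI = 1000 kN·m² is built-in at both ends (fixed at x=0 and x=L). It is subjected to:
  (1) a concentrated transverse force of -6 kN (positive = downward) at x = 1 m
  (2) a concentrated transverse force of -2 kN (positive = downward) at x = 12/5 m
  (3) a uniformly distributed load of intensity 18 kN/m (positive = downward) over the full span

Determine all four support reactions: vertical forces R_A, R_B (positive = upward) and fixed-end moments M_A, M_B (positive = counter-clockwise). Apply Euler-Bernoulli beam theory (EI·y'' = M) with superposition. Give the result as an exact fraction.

R_A = 60467/2000 kN, M_A = 19857/1000 kN·m, R_B = 67533/2000 kN, M_B = -21723/1000 kN·m

Load 1 — point force P=-6 kN at a=1 m (b=L-a=3):
  R_A = Pb²(3a+b)/L³ = (-6)·3²·(3·1+3)/4³ = -81/16 kN
  M_A = Pab²/L² = (-6)·1·3²/4² = -27/8 kN·m
  R_B = Pa²(a+3b)/L³ = (-6)·1²·(1+3·3)/4³ = -15/16 kN
  M_B = -Pa²b/L² = -(-6)·1²·3/4² = 9/8 kN·m
Load 2 — point force P=-2 kN at a=12/5 m (b=L-a=8/5):
  R_A = Pb²(3a+b)/L³ = (-2)·(8/5)²·(3·(12/5)+(8/5))/4³ = -88/125 kN
  M_A = Pab²/L² = (-2)·(12/5)·(8/5)²/4² = -96/125 kN·m
  R_B = Pa²(a+3b)/L³ = (-2)·(12/5)²·((12/5)+3·(8/5))/4³ = -162/125 kN
  M_B = -Pa²b/L² = -(-2)·(12/5)²·(8/5)/4² = 144/125 kN·m
Load 3 — uniform load w=18 kN/m over full span:
  R_A = wL/2 = 18·4/2 = 36 kN
  M_A = wL²/12 = 18·4²/12 = 24 kN·m
  R_B = wL/2 = 18·4/2 = 36 kN
  M_B = -wL²/12 = -18·4²/12 = -24 kN·m
Superposition: R_A = 60467/2000 kN, M_A = 19857/1000 kN·m, R_B = 67533/2000 kN, M_B = -21723/1000 kN·m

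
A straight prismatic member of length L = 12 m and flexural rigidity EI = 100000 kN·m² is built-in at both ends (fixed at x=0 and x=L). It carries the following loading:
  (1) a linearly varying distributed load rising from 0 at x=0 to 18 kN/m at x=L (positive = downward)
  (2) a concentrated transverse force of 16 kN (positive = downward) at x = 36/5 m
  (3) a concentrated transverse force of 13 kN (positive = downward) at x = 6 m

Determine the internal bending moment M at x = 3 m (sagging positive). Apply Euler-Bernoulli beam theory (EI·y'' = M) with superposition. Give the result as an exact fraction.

Load 1 — triangular load w₀=18 kN/m (0→w₀ over full span):
  M_1 = 3w₀Lx/20 - w₀L²/30 - w₀x³/(6L) = 3·18·12·3/20 - 18·12²/30 - 18·3³/(6·12) = 81/20 kN·m
Load 2 — point force P=16 kN at a=36/5 m (b=L-a=24/5):
  M_2 = Pb²(3a+b)x/L³ - Pab²/L²  [x≤a] = 16·(24/5)²·(3·(36/5)+(24/5))·3/12³ - 16·(36/5)·(24/5)²/12² = -192/125 kN·m
Load 3 — point force P=13 kN at a=6 m (b=L-a=6):
  M_3 = Pb²(3a+b)x/L³ - Pab²/L²  [x≤a] = 13·6²·(3·6+6)·3/12³ - 13·6·6²/12² = 0 kN·m
Superposition: M = Σ M_i = 1257/500 kN·m ≈ 2.514000 kN·m

M(3) = 1257/500 kN·m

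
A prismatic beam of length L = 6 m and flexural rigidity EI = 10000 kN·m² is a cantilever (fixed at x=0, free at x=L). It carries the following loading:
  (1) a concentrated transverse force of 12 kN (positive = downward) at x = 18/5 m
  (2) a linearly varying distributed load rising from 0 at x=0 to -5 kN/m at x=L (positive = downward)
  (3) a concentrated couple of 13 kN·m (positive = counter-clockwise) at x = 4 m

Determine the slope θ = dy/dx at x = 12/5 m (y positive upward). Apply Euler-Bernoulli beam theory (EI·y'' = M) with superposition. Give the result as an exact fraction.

θ(12/5) = 2001/312500 rad

Load 1 — point force P=12 kN at a=18/5 m (b=L-a=12/5):
  θ_1 = -Px(2a-x)/(2EI)  [x≤a] = -12·(12/5)·(2·(18/5)-(12/5))/(2·10000) = -108/15625 rad
Load 2 — triangular load w₀=-5 kN/m (0→w₀ over full span):
  θ_2 = (w₀Lx²/4-w₀L²x/3-w₀x⁴/(24L))/EI = ((-5)·6·(12/5)²/4-(-5)·6²·(12/5)/3-(-5)·(12/5)⁴/(24·6))/10000 = 1593/156250 rad
Load 3 — applied couple M₀=13 kN·m at a=4 m (b=L-a=2):
  θ_3 = M₀x/EI  [x≤a] = 13·(12/5)/10000 = 39/12500 rad
Superposition: θ = Σ θ_i = 2001/312500 rad ≈ 0.006403 rad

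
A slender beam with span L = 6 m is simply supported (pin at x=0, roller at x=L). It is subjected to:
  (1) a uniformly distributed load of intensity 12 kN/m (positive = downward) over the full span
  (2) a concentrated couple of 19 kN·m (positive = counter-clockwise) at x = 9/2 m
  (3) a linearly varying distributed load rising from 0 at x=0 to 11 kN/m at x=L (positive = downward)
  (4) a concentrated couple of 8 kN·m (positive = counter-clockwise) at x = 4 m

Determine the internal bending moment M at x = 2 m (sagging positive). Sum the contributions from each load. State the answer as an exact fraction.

Load 1 — uniform load w=12 kN/m over full span:
  M_1 = wx(L-x)/2 = 12·2·(6-2)/2 = 48 kN·m
Load 2 — applied couple M₀=19 kN·m at a=9/2 m (b=L-a=3/2):
  M_2 = M₀x/L  [x≤a] = 19·2/6 = 19/3 kN·m
Load 3 — triangular load w₀=11 kN/m (0→w₀ over full span):
  M_3 = w₀Lx/6 - w₀x³/(6L) = 11·6·2/6 - 11·2³/(6·6) = 176/9 kN·m
Load 4 — applied couple M₀=8 kN·m at a=4 m (b=L-a=2):
  M_4 = M₀x/L  [x≤a] = 8·2/6 = 8/3 kN·m
Superposition: M = Σ M_i = 689/9 kN·m ≈ 76.555556 kN·m

M(2) = 689/9 kN·m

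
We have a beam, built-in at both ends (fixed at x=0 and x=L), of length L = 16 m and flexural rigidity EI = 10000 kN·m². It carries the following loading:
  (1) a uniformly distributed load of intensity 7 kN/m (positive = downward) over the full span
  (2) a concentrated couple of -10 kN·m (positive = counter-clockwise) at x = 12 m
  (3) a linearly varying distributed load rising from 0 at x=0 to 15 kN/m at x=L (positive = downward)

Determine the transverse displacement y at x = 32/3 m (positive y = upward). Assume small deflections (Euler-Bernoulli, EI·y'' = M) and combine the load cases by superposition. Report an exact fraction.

Load 1 — uniform load w=7 kN/m over full span:
  y_1 = -wx²(L-x)²/(24EI) = -7·(32/3)²·(16-(32/3))²/(24·10000) = -14336/151875 m
Load 2 — applied couple M₀=-10 kN·m at a=12 m (b=L-a=4):
  y_2 = (R_Ax³/6 - M_Ax²/2)/EI  [x≤a] with R_A=-45/64, M_A=-25/8 = ((-45/64)·(32/3)³/6 - (-25/8)·(32/3)²/2)/10000 = 4/1125 m
Load 3 — triangular load w₀=15 kN/m (0→w₀ over full span):
  y_3 = -w₀x²(L-x)²(x+2L)/(120LEI) = -15·(32/3)²·(16-(32/3))²·((32/3)+2·16)/(120·16·10000) = -16384/151875 m
Superposition: y = Σ y_i = -2012/10125 m ≈ -0.198716 m

y(32/3) = -2012/10125 m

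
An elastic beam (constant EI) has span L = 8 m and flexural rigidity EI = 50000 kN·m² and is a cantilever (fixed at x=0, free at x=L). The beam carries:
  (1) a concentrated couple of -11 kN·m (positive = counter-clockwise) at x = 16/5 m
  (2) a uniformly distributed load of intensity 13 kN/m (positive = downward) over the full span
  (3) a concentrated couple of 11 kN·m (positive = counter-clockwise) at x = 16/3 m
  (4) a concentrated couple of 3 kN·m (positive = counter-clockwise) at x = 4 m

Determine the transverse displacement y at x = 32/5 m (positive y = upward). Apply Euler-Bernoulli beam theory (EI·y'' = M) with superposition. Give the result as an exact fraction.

Load 1 — applied couple M₀=-11 kN·m at a=16/5 m (b=L-a=24/5):
  y_1 = M₀a(2x-a)/(2EI)  [x>a] = (-11)·(16/5)·(2·(32/5)-(16/5))/(2·50000) = -264/78125 m
Load 2 — uniform load w=13 kN/m over full span:
  y_2 = -wx²(x²-4Lx+6L²)/(24EI) = -13·(32/5)²·((32/5)²-4·8·(32/5)+6·8²)/(24·50000) = -572416/5859375 m
Load 3 — applied couple M₀=11 kN·m at a=16/3 m (b=L-a=8/3):
  y_3 = M₀a(2x-a)/(2EI)  [x>a] = 11·(16/3)·(2·(32/5)-(16/3))/(2·50000) = 616/140625 m
Load 4 — applied couple M₀=3 kN·m at a=4 m (b=L-a=4):
  y_4 = M₀a(2x-a)/(2EI)  [x>a] = 3·4·(2·(32/5)-4)/(2·50000) = 33/31250 m
Superposition: y = Σ y_i = -3362171/35156250 m ≈ -0.095635 m

y(32/5) = -3362171/35156250 m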